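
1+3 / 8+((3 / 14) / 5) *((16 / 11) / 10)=21271 / 15400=1.38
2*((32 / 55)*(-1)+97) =10606 / 55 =192.84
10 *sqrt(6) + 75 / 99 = 25 / 33 + 10 *sqrt(6) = 25.25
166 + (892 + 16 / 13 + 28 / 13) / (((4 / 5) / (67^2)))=65317108 / 13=5024392.92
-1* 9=-9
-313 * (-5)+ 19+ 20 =1604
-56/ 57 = -0.98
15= 15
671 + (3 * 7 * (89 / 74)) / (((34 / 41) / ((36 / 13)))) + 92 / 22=68316850 / 89947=759.52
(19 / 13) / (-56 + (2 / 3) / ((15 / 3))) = -285 / 10894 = -0.03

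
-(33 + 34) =-67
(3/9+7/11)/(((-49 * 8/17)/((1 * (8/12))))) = -136/4851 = -0.03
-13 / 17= -0.76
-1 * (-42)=42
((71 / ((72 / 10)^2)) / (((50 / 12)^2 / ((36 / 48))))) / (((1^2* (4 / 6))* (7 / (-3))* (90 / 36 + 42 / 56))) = -213 / 18200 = -0.01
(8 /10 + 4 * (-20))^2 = 156816 /25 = 6272.64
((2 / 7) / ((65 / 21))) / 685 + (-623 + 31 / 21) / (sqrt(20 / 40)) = 6 / 44525 - 13052 * sqrt(2) / 21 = -878.97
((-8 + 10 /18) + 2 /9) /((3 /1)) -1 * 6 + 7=-38 /27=-1.41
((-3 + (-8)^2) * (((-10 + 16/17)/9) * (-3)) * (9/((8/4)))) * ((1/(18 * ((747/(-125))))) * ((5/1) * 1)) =-38.53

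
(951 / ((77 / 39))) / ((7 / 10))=370890 / 539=688.11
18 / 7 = 2.57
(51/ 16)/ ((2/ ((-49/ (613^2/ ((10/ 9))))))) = -4165/ 18036912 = -0.00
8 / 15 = 0.53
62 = 62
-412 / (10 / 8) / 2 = -164.80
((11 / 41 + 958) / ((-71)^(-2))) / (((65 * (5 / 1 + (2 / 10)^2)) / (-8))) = -3961116980 / 33579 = -117964.11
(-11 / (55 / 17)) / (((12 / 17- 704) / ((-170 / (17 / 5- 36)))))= 24565 / 974414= 0.03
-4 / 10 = -0.40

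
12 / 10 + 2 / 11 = 76 / 55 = 1.38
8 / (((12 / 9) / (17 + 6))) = 138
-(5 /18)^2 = -25 /324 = -0.08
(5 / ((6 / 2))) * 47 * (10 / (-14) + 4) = 5405 / 21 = 257.38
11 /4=2.75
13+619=632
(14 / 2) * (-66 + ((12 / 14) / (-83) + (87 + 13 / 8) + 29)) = 361.30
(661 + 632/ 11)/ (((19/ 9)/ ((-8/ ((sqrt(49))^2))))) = -81288/ 1463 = -55.56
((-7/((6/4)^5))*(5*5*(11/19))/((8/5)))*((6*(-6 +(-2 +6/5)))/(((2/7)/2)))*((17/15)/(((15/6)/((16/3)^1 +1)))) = 4984672/729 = 6837.68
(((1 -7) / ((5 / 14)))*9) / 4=-189 / 5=-37.80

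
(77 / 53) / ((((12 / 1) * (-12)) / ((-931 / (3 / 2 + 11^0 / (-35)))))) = 2509045 / 393048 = 6.38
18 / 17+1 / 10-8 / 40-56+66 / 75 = -46037 / 850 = -54.16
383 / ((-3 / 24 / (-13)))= 39832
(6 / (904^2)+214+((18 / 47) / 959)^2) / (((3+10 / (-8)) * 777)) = 177645243681969827 / 1128752858080555512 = 0.16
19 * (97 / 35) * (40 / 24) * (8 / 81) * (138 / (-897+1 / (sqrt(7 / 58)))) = -1.34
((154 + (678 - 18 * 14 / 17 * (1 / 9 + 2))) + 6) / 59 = 13714 / 1003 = 13.67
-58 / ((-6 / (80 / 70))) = 232 / 21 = 11.05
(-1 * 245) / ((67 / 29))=-7105 / 67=-106.04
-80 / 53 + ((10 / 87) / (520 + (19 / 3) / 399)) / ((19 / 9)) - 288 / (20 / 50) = -690282032470 / 956719483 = -721.51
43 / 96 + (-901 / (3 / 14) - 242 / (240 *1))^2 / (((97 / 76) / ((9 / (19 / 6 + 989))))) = 174217412393599 / 1385858400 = 125710.83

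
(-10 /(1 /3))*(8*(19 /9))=-1520 /3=-506.67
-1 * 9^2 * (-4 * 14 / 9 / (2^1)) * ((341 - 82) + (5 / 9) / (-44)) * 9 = 6461217 / 11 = 587383.36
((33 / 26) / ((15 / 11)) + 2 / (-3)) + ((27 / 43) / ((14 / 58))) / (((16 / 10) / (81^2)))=10667.34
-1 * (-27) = 27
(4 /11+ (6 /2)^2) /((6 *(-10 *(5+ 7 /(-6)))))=-103 /2530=-0.04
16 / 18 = 8 / 9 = 0.89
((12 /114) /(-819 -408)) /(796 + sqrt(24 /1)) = -199 /1846366287 + sqrt(6) /3692732574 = -0.00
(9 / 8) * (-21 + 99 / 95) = -2133 / 95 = -22.45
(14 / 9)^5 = 537824 / 59049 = 9.11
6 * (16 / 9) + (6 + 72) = 266 / 3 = 88.67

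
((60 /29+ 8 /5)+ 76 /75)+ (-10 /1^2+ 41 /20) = -28429 /8700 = -3.27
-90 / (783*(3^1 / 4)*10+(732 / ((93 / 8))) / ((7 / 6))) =-13020 / 857363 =-0.02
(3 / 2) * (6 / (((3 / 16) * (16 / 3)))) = 9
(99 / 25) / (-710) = -99 / 17750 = -0.01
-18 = -18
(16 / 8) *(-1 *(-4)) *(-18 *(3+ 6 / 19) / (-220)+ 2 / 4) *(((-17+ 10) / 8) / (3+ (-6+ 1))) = 2821 / 1045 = 2.70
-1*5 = -5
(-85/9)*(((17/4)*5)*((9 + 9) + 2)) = -36125/9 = -4013.89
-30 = -30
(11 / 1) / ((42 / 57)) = 209 / 14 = 14.93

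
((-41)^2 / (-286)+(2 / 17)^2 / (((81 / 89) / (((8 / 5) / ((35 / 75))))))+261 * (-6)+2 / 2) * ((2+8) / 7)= -122694083815 / 54675621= -2244.04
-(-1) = 1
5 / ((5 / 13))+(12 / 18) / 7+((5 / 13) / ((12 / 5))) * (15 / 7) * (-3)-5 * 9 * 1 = -35965 / 1092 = -32.93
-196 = -196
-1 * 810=-810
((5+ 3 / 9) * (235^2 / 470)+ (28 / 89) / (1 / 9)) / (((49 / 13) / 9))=6554964 / 4361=1503.09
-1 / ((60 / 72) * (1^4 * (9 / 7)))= -14 / 15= -0.93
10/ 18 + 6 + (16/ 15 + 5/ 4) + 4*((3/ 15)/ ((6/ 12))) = 377/ 36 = 10.47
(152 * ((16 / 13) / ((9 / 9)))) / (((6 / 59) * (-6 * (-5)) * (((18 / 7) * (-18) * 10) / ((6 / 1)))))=-62776 / 78975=-0.79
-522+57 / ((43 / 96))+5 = -16759 / 43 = -389.74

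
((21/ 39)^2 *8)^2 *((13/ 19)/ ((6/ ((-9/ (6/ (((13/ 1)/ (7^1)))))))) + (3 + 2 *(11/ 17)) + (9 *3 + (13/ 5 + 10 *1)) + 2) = 11310586896/ 46126015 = 245.21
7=7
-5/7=-0.71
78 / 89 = 0.88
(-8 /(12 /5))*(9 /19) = -30 /19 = -1.58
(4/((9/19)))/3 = 76/27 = 2.81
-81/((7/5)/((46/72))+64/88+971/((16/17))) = -1639440/20940427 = -0.08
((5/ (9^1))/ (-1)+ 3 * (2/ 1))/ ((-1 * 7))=-7/ 9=-0.78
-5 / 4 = -1.25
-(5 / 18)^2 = -25 / 324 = -0.08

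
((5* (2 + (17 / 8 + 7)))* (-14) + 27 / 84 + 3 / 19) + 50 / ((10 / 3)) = -101515 / 133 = -763.27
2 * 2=4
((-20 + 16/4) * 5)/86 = -40/43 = -0.93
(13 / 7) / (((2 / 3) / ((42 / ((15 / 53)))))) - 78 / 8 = 8073 / 20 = 403.65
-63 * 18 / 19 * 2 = -2268 / 19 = -119.37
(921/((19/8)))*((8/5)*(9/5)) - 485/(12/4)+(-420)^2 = 177355.17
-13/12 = -1.08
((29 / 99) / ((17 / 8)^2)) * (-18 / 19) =-3712 / 60401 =-0.06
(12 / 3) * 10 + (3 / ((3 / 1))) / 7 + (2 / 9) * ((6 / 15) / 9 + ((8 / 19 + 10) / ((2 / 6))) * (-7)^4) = 900665047 / 53865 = 16720.78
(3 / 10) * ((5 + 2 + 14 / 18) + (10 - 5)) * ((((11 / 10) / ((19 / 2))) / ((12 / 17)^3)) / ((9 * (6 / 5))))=1242989 / 10637568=0.12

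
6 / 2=3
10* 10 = 100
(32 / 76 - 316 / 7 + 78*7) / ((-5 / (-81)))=1080054 / 133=8120.71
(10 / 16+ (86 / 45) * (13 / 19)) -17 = -103061 / 6840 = -15.07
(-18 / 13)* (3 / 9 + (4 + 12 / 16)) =-183 / 26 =-7.04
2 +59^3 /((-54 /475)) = -97554917 /54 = -1806572.54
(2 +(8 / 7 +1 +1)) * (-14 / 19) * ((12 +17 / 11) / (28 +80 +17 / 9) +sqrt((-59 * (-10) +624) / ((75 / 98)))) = -336 * sqrt(1821) / 95 - 96552 / 206701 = -151.40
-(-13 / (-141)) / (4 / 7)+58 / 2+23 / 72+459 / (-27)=41143 / 3384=12.16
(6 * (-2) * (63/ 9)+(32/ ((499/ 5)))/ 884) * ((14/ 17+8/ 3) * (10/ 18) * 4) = -32977689760/ 50618061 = -651.50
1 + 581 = 582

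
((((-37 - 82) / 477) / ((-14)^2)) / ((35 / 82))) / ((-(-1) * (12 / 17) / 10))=-11849 / 280476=-0.04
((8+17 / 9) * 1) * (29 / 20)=2581 / 180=14.34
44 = 44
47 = 47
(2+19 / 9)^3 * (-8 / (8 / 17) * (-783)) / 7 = 24971929 / 189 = 132126.61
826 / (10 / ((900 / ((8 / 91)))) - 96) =-1691235 / 196558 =-8.60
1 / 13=0.08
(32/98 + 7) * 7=359/7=51.29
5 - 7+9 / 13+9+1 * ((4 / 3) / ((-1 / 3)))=48 / 13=3.69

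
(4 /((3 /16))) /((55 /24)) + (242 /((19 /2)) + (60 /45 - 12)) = 75604 /3135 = 24.12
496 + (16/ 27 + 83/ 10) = 136321/ 270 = 504.89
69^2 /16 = 297.56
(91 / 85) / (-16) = -91 / 1360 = -0.07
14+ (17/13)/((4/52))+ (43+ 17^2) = 363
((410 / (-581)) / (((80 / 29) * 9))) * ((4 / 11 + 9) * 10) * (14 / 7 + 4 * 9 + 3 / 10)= -46904861 / 460152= -101.93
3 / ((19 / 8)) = 24 / 19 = 1.26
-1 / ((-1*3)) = 0.33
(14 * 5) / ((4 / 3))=105 / 2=52.50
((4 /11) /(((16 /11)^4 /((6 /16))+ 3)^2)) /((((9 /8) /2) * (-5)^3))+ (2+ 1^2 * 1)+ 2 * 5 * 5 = 2851470218345681 /53801348406125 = 53.00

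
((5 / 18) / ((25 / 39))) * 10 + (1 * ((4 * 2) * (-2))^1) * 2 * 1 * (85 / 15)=-177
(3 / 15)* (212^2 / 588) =11236 / 735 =15.29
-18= -18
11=11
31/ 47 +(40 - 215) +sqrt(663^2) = 22967/ 47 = 488.66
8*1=8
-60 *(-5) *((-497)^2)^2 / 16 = 4576008456075 / 4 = 1144002114018.75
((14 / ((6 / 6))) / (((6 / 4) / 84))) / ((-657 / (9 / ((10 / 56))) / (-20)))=87808 / 73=1202.85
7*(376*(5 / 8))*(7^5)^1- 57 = 27647458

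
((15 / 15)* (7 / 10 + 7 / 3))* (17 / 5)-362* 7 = -378553 / 150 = -2523.69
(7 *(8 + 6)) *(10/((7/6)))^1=840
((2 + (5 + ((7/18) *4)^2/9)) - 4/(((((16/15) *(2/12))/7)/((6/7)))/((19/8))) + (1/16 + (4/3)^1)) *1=-3638705/11664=-311.96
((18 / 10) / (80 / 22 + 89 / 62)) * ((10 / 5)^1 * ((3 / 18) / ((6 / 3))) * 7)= 2387 / 5765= 0.41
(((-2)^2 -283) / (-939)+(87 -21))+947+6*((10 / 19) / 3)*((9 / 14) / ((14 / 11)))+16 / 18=2661226037 / 2622627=1014.72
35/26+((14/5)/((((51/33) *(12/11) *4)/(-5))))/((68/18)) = 47887/60112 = 0.80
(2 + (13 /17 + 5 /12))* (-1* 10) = -3245 /102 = -31.81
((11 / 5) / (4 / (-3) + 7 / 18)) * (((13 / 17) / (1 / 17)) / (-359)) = 2574 / 30515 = 0.08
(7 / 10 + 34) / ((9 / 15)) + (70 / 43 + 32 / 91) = 1404287 / 23478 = 59.81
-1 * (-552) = 552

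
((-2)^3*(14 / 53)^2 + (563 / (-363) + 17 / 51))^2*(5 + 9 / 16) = 72954613209329 / 4158883163556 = 17.54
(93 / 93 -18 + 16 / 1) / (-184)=1 / 184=0.01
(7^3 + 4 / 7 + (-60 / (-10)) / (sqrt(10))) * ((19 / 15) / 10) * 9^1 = 171 * sqrt(10) / 250 + 27417 / 70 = 393.83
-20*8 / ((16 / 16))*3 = -480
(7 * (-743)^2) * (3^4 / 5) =313011783 / 5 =62602356.60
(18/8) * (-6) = -27/2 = -13.50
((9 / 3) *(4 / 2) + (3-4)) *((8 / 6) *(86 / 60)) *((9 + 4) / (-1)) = -1118 / 9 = -124.22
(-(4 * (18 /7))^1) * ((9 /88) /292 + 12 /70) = -1.77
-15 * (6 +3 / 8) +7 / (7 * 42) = -16061 / 168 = -95.60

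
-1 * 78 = -78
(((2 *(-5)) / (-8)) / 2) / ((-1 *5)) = -1 / 8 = -0.12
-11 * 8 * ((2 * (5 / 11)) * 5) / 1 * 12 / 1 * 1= -4800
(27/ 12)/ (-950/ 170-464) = -17/ 3548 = -0.00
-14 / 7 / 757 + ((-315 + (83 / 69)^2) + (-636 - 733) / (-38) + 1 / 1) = -37872058213 / 136954926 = -276.53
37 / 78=0.47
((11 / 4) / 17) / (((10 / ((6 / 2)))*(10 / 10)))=33 / 680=0.05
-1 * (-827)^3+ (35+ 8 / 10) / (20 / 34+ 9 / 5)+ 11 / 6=688912127185 / 1218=565609299.82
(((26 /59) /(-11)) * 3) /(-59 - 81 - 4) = 13 /15576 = 0.00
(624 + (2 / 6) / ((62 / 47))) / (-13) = -116111 / 2418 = -48.02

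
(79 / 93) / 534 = 79 / 49662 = 0.00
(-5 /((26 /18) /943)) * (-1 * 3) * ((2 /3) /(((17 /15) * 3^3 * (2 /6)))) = 141450 /221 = 640.05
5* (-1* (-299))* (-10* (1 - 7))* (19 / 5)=340860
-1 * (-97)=97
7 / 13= 0.54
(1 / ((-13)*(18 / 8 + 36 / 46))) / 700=-23 / 634725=-0.00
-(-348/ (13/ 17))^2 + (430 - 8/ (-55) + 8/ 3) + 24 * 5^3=-5679120274/ 27885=-203662.19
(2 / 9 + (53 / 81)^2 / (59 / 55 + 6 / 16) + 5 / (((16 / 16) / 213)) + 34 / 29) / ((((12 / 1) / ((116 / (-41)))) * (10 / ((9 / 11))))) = -129284315557 / 6282966690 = -20.58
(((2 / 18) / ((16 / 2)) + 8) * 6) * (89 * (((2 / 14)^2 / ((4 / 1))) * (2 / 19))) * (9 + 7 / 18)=8678657 / 402192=21.58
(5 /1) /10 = 1 /2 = 0.50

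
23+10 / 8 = 97 / 4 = 24.25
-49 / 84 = -7 / 12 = -0.58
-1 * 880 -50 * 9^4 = -328930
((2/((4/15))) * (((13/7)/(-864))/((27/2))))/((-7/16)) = 65/23814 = 0.00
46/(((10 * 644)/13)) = 13/140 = 0.09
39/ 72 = 13/ 24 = 0.54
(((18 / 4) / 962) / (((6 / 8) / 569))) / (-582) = -569 / 93314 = -0.01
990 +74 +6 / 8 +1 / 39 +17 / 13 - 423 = 7717 / 12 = 643.08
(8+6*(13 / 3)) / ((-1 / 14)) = -476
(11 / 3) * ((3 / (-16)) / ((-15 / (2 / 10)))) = 11 / 1200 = 0.01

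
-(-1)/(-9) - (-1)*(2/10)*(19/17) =86/765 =0.11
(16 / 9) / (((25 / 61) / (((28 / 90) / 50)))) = 6832 / 253125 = 0.03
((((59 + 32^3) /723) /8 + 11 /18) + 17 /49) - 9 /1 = -2012083 /850248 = -2.37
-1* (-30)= 30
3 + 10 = 13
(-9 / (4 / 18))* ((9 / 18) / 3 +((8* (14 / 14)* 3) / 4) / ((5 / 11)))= -10827 / 20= -541.35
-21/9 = -7/3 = -2.33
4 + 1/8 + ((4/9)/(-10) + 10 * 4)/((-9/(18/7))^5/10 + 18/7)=26787001/8056008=3.33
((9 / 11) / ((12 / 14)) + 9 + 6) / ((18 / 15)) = 585 / 44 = 13.30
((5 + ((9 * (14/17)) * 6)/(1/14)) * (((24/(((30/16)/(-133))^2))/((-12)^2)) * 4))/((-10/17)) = -12078332224/3375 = -3578765.10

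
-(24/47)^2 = -576/2209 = -0.26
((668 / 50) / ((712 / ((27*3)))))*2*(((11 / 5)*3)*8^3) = 114276096 / 11125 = 10272.01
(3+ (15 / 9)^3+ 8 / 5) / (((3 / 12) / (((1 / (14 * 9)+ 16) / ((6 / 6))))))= 718052 / 1215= 590.99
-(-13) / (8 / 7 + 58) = 91 / 414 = 0.22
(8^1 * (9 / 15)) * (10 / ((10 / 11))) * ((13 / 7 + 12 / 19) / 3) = 29128 / 665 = 43.80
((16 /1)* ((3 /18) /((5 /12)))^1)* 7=224 /5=44.80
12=12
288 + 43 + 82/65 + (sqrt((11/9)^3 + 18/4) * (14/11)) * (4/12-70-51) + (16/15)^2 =975193/2925-2534 * sqrt(18446)/891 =-52.86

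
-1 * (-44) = 44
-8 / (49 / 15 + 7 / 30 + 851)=-0.01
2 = 2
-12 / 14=-0.86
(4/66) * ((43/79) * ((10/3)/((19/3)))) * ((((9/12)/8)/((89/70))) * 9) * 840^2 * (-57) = -35840070000/77341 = -463403.24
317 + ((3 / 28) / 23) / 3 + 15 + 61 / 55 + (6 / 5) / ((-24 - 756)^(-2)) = 25871232379 / 35420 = 730413.11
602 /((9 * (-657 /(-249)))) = 49966 /1971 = 25.35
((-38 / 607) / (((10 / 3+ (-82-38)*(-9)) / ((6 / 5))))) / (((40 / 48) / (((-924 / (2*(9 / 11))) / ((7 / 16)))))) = 2648448 / 24659375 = 0.11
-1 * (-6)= 6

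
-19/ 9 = -2.11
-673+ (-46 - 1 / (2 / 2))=-720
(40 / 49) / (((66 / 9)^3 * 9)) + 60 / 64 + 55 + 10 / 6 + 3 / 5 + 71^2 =79815602771 / 15652560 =5099.20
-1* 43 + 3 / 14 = -599 / 14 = -42.79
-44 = -44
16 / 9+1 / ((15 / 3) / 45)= 97 / 9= 10.78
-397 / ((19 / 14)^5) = -213516128 / 2476099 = -86.23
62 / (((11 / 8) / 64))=31744 / 11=2885.82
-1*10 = -10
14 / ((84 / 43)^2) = 1849 / 504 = 3.67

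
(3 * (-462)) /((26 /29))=-20097 /13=-1545.92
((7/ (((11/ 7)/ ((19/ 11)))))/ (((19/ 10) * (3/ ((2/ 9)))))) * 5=4900/ 3267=1.50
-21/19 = -1.11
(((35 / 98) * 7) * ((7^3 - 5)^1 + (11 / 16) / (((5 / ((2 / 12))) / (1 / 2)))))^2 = 105294409081 / 147456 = 714073.41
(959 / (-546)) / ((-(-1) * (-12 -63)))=137 / 5850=0.02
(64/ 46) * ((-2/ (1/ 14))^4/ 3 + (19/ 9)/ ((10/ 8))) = 295037312/ 1035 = 285060.20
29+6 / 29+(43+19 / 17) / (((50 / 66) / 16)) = 473759 / 493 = 960.97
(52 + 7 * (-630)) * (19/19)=-4358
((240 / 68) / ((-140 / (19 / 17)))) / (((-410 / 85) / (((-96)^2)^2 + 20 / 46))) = 467854347 / 943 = 496133.98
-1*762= -762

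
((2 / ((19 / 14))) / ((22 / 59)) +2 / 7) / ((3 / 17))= 105400 / 4389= 24.01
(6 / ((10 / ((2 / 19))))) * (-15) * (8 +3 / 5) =-774 / 95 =-8.15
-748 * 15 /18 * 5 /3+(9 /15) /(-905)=-42308777 /40725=-1038.89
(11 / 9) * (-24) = -88 / 3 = -29.33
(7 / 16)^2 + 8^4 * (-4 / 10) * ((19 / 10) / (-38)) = 525513 / 6400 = 82.11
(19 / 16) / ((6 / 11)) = 209 / 96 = 2.18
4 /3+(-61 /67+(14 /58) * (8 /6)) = 1447 /1943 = 0.74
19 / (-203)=-19 / 203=-0.09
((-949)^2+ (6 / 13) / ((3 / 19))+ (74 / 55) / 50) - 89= 16096704731 / 17875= 900514.95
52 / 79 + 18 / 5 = 1682 / 395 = 4.26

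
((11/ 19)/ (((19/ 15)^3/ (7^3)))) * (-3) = -38201625/ 130321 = -293.13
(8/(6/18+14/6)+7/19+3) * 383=2439.11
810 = 810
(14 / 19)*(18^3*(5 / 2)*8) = 1632960 / 19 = 85945.26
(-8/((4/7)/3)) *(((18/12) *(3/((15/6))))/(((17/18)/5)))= -6804/17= -400.24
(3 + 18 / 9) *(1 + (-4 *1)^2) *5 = 425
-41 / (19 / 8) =-328 / 19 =-17.26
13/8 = 1.62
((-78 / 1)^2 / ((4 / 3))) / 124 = 4563 / 124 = 36.80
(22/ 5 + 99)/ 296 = 517/ 1480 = 0.35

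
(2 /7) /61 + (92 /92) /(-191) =-45 /81557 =-0.00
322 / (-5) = -64.40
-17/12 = -1.42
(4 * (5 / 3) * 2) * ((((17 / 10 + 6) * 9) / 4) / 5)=231 / 5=46.20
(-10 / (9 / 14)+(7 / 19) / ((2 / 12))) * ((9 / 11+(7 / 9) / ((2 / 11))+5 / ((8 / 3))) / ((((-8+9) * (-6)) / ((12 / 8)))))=6299461 / 270864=23.26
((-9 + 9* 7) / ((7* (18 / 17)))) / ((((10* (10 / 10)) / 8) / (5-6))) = -204 / 35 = -5.83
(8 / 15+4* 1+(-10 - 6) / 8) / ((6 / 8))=152 / 45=3.38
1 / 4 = 0.25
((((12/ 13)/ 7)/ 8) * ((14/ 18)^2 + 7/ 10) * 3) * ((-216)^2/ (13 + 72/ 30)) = 195696/ 1001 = 195.50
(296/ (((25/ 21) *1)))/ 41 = 6216/ 1025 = 6.06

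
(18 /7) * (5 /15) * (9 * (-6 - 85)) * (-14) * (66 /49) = 92664 /7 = 13237.71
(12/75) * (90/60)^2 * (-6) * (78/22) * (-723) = 1522638/275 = 5536.87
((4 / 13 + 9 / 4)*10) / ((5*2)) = 133 / 52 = 2.56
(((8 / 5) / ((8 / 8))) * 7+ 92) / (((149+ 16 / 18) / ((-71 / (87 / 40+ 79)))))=-37152 / 61693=-0.60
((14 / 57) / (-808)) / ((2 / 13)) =-91 / 46056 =-0.00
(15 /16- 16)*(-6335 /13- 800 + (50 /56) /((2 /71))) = 220294485 /11648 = 18912.64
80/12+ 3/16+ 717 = 34745/48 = 723.85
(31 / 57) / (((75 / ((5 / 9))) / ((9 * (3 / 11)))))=31 / 3135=0.01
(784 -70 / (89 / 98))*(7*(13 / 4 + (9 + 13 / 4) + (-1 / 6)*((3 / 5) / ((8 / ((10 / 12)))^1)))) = 54574387 / 712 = 76649.42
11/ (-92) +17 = 1553/ 92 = 16.88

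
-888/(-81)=296/27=10.96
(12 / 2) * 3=18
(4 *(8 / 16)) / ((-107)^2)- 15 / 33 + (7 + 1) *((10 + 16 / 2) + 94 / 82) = 788550777 / 5163499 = 152.72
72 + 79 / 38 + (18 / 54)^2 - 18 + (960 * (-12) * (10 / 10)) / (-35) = 922487 / 2394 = 385.33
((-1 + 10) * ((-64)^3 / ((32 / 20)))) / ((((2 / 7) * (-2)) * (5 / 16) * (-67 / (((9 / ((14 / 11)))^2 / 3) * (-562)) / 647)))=350333909139456 / 469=746980616502.04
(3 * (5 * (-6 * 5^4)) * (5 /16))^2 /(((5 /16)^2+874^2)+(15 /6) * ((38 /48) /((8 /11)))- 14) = 404.51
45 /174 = 15 /58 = 0.26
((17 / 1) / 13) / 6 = 17 / 78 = 0.22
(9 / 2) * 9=81 / 2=40.50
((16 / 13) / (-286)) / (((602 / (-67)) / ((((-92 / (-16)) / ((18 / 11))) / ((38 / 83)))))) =127903 / 34794396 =0.00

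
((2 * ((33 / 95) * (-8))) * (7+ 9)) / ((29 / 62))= -523776 / 2755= -190.12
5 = 5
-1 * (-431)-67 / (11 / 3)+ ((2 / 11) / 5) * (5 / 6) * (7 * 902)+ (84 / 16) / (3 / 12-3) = 602.15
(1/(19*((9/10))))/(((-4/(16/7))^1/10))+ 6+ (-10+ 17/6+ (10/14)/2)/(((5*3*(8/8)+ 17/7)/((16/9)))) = 1088954/219051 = 4.97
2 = 2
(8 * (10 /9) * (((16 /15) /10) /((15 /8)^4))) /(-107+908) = 524288 /5474334375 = 0.00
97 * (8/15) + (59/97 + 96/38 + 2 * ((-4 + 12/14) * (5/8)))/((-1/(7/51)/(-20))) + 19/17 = 23813761/469965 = 50.67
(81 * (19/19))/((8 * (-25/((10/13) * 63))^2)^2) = 1275989841/71402500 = 17.87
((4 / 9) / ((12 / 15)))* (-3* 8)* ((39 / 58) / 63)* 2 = -520 / 1827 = -0.28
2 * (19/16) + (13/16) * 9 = 9.69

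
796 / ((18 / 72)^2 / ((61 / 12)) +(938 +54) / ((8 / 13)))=194224 / 393331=0.49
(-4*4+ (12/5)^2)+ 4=-156/25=-6.24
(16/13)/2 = 8/13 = 0.62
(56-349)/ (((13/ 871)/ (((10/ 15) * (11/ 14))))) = -215941/ 21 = -10282.90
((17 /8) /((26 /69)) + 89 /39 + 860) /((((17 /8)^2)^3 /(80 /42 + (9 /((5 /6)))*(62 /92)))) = 86.56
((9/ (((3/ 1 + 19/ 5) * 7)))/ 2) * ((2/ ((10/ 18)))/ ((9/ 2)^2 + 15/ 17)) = 54/ 3353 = 0.02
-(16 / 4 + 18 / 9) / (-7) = 6 / 7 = 0.86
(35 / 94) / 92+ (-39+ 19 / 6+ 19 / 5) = -4154839 / 129720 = -32.03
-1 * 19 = -19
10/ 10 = 1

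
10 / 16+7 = 61 / 8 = 7.62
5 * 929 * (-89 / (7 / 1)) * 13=-5374265 / 7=-767752.14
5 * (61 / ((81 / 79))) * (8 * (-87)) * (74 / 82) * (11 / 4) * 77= -43796565890 / 1107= -39563293.49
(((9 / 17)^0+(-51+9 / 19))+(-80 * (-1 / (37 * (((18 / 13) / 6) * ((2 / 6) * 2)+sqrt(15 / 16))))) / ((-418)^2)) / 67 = -0.74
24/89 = 0.27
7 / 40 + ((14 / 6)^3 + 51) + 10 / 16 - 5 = 8033 / 135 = 59.50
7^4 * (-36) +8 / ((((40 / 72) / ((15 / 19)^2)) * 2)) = -31201776 / 361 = -86431.51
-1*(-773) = 773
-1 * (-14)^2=-196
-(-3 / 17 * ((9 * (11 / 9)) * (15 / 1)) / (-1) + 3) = -546 / 17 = -32.12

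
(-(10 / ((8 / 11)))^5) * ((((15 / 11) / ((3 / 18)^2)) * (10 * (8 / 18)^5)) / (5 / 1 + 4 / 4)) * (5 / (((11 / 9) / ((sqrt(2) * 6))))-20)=91506250000 / 6561-4159375000 * sqrt(2) / 243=-10259770.23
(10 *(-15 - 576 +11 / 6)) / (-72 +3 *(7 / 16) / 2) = 565600 / 6849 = 82.58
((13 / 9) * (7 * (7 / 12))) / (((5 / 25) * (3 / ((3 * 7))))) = 22295 / 108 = 206.44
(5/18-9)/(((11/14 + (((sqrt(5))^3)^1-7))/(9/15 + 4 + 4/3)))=-1369354* sqrt(5)/457137-2836519/761895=-10.42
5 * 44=220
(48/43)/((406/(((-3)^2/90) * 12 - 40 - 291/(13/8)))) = -339888/567385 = -0.60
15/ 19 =0.79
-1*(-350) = 350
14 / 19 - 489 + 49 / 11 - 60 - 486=-215230 / 209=-1029.81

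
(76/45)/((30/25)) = 38/27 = 1.41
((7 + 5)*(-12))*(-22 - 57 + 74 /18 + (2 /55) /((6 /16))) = 592352 /55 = 10770.04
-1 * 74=-74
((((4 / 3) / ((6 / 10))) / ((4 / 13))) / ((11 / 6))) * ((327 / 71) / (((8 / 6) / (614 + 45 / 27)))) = 13085995 / 1562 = 8377.72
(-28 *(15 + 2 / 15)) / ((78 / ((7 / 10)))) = -11123 / 2925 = -3.80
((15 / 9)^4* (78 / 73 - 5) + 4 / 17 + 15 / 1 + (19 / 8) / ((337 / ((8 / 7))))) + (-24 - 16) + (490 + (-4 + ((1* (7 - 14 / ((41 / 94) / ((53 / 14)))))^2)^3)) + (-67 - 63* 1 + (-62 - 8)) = 2539792994345070251630154746936 / 1126387653818154399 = 2254812529004.42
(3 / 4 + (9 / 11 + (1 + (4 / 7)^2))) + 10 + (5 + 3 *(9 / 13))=559765 / 28028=19.97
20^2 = 400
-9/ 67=-0.13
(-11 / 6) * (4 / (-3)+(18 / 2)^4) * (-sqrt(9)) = 216469 / 6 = 36078.17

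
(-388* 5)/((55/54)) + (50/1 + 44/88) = -40793/22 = -1854.23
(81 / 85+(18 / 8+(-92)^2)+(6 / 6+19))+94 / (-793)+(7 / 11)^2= 276896022717 / 32624020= 8487.49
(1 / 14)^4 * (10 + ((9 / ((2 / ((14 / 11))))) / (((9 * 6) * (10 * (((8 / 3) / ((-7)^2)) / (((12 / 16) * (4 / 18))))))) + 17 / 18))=347749 / 1217018880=0.00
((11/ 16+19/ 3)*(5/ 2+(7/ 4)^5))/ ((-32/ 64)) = -6526679/ 24576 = -265.57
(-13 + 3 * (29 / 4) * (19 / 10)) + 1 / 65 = 14737 / 520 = 28.34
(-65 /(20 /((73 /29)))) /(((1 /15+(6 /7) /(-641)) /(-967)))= 61764654315 /510052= 121094.82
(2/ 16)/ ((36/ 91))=0.32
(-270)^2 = 72900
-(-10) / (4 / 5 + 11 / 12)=600 / 103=5.83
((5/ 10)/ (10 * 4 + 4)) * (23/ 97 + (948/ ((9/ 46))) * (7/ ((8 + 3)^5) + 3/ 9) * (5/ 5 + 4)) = 1135584494677/ 12372582024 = 91.78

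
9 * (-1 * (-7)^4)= -21609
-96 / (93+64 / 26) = -1248 / 1241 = -1.01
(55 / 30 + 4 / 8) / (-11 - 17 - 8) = -7 / 108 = -0.06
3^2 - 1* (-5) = 14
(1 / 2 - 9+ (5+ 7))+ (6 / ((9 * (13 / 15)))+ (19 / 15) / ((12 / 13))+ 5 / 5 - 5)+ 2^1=8521 / 2340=3.64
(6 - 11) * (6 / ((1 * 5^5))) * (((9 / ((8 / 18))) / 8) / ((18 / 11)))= -297 / 20000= -0.01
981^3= 944076141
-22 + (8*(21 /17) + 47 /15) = -2291 /255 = -8.98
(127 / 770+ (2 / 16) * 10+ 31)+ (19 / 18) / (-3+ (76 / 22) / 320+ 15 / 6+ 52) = 40756208389 / 1256533740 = 32.44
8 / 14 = 4 / 7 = 0.57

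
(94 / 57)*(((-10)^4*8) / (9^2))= 7520000 / 4617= 1628.76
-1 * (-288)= 288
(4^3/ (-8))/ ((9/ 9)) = -8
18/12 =3/2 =1.50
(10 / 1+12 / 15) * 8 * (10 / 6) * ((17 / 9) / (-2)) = -136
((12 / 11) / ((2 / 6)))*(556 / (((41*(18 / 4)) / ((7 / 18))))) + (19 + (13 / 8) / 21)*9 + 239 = 94224749 / 227304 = 414.53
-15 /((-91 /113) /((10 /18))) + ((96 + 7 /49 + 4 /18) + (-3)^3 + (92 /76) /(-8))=9904483 /124488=79.56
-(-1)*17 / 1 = 17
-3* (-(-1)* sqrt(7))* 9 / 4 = -27* sqrt(7) / 4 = -17.86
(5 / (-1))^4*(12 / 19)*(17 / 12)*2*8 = 170000 / 19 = 8947.37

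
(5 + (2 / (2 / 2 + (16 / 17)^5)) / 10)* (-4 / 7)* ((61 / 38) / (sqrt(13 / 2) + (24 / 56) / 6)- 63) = 54985308885632 / 298519944855- 107827204856* sqrt(26) / 298519944855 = 182.35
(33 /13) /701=33 /9113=0.00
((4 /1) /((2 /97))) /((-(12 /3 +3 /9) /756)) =-33845.54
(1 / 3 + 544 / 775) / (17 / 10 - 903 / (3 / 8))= -4814 / 11189295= -0.00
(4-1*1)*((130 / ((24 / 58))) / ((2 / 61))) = 114985 / 4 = 28746.25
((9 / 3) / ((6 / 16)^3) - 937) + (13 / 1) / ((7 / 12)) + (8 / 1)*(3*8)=-41947 / 63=-665.83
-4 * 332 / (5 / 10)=-2656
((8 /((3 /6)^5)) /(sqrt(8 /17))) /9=64*sqrt(34) /9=41.46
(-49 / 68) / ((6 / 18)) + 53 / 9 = 2281 / 612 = 3.73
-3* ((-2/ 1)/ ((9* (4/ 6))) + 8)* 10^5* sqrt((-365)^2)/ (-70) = 83950000/ 7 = 11992857.14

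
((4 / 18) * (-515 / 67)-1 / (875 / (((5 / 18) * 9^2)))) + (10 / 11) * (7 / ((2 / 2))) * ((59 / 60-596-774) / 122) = -20716241759 / 283229100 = -73.14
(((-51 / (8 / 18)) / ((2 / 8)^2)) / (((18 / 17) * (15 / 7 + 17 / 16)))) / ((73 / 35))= -6797280 / 26207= -259.37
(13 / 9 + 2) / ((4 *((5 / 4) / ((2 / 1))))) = 62 / 45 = 1.38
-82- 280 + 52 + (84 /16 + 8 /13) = -15815 /52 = -304.13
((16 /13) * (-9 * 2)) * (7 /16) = -9.69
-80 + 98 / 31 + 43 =-1049 / 31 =-33.84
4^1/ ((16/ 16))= 4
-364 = -364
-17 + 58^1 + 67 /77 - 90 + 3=-3475 /77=-45.13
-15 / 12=-5 / 4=-1.25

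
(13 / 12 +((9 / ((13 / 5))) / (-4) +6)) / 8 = 485 / 624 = 0.78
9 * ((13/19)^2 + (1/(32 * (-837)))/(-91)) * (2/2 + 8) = 1235734491/32588192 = 37.92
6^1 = 6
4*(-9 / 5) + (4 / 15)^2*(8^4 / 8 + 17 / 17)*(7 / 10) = 2292 / 125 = 18.34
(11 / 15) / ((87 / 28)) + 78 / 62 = 60443 / 40455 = 1.49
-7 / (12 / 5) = -35 / 12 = -2.92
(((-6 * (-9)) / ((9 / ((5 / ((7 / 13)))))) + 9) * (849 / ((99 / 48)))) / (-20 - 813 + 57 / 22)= -32.08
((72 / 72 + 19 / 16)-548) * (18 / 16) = -78597 / 128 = -614.04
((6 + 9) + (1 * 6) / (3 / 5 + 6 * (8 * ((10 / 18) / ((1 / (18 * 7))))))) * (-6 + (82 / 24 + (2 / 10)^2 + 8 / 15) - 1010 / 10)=-34621661 / 22404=-1545.33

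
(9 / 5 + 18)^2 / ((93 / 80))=52272 / 155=337.24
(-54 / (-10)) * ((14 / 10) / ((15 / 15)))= 189 / 25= 7.56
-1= -1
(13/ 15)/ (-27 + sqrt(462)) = -39/ 445-13 * sqrt(462)/ 4005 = -0.16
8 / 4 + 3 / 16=35 / 16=2.19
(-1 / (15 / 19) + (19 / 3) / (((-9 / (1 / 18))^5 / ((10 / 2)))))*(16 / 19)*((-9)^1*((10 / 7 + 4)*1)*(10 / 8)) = 2119964916283 / 32543321076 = 65.14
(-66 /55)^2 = 36 /25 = 1.44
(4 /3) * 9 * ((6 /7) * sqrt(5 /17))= 72 * sqrt(85) /119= 5.58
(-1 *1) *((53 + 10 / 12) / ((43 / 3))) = -323 / 86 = -3.76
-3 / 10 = -0.30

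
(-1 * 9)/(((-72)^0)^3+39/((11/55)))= -9/196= -0.05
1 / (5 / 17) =17 / 5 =3.40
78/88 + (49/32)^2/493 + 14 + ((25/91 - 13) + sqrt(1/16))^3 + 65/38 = -153051719013795293/79509191810048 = -1924.96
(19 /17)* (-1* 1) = -19 /17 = -1.12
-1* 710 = -710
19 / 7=2.71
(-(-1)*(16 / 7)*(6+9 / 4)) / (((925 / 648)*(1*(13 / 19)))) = 1625184 / 84175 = 19.31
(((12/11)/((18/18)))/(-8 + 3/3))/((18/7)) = -2/33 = -0.06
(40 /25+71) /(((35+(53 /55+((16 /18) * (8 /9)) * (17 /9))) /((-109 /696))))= -970299 /3196496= -0.30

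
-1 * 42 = -42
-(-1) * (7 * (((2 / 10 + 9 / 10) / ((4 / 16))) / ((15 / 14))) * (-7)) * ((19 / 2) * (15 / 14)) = -10241 / 5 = -2048.20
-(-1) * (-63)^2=3969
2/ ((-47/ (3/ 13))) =-6/ 611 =-0.01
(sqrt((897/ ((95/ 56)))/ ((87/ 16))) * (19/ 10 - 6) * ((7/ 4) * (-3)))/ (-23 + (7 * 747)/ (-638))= -18942 * sqrt(11532430)/ 9453925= -6.80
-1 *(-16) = 16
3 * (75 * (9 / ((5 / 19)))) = 7695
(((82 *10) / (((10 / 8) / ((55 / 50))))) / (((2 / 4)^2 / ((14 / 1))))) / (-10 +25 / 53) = -10708544 / 2525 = -4241.01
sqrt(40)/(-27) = -2* sqrt(10)/27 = -0.23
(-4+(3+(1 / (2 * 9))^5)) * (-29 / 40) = 54797443 / 75582720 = 0.72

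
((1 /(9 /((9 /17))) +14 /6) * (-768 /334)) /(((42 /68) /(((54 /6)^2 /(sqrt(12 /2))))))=-140544 * sqrt(6) /1169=-294.49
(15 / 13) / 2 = 15 / 26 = 0.58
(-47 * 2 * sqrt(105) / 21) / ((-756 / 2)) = 47 * sqrt(105) / 3969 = 0.12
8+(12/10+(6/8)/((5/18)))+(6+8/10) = 187/10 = 18.70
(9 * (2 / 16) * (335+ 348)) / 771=2049 / 2056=1.00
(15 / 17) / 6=5 / 34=0.15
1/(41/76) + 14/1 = 650/41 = 15.85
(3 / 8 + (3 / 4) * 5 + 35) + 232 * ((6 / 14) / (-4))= 799 / 56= 14.27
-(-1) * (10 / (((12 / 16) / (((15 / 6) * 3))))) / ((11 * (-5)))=-20 / 11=-1.82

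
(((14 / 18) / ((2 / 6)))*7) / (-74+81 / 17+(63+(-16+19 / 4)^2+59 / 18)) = 39984 / 302585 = 0.13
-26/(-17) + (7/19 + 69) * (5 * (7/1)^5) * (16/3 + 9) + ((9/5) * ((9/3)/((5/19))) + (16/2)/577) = 1167908792854369/13977825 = 83554400.84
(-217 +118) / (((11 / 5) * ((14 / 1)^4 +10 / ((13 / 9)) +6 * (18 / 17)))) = -0.00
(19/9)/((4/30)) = 95/6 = 15.83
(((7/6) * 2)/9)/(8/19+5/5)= 133/729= 0.18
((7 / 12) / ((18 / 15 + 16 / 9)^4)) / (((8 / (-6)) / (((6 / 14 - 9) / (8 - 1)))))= 61509375 / 9027702208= 0.01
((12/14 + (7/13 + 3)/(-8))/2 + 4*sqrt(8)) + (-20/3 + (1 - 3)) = -18475/2184 + 8*sqrt(2) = 2.85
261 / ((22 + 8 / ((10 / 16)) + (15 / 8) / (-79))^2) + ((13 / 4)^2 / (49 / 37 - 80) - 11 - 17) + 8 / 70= -8688393173649713 / 312485407893680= -27.80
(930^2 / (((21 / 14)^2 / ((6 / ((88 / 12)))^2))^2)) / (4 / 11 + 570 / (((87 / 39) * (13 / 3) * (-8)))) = -130025606400 / 11900471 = -10926.09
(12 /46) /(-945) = -2 /7245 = -0.00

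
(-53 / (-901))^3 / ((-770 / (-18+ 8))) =1 / 378301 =0.00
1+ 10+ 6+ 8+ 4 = 29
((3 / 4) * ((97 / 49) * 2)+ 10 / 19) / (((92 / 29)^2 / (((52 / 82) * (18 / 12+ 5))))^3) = 812520892257190987 / 3383221054551597056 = 0.24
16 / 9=1.78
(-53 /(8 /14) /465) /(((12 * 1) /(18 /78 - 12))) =6307 /32240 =0.20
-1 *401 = -401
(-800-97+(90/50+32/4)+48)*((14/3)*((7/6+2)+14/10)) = -4023964/225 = -17884.28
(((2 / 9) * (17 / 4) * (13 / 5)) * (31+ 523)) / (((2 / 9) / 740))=4530058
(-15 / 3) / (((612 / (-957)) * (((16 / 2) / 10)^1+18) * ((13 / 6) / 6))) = 23925 / 20774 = 1.15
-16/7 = -2.29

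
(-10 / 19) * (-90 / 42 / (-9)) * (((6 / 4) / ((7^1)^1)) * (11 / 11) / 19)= -25 / 17689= -0.00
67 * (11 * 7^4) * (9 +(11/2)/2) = 83168239/4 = 20792059.75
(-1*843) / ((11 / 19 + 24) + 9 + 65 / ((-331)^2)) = -1754838537 / 69901153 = -25.10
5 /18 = 0.28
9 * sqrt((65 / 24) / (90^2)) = sqrt(390) / 120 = 0.16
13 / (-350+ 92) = -13 / 258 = -0.05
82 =82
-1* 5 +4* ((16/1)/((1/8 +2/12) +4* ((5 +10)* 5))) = -34499/7207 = -4.79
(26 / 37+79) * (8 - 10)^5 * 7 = -660576 / 37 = -17853.41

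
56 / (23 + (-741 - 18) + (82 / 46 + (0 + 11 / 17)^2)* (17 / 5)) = -1955 / 25433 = -0.08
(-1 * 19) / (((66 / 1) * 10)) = -19 / 660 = -0.03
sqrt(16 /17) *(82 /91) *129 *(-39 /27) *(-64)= 10425.06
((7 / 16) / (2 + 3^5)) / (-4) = -1 / 2240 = -0.00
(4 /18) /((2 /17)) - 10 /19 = 233 /171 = 1.36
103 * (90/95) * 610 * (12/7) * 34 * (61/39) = 9382278240/1729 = 5426418.88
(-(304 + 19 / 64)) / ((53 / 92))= -447925 / 848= -528.21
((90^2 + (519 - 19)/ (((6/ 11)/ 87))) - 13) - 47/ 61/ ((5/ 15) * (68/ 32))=91085841/ 1037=87835.91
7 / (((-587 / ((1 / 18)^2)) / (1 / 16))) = -7 / 3043008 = -0.00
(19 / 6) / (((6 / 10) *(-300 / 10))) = -19 / 108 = -0.18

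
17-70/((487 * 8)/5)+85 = 198521/1948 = 101.91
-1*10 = -10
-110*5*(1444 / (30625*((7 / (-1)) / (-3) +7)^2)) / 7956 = -3971 / 106124200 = -0.00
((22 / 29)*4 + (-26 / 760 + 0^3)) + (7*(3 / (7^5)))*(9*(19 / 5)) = 16102983 / 5291804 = 3.04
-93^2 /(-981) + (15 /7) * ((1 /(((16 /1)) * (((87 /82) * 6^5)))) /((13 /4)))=39441122953 /4473548352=8.82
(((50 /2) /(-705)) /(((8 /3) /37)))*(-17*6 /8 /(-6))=-3145 /3008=-1.05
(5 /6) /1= 5 /6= 0.83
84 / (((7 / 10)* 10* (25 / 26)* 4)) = 78 / 25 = 3.12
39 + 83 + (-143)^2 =20571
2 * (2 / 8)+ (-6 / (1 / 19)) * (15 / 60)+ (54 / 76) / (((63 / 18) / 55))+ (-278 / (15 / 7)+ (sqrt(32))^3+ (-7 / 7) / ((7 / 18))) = -297533 / 1995+ 128 * sqrt(2) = 31.88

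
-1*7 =-7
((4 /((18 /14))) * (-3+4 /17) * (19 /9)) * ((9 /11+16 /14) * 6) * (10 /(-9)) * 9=10787440 /5049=2136.55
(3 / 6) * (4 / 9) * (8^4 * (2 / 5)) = 16384 / 45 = 364.09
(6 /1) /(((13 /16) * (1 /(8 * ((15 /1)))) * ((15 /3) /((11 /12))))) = 2112 /13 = 162.46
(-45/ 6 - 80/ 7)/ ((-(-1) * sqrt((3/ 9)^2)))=-795/ 14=-56.79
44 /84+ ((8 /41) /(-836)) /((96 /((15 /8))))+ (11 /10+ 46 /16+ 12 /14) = 5.36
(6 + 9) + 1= 16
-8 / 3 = -2.67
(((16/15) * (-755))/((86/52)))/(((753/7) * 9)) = -439712/874233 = -0.50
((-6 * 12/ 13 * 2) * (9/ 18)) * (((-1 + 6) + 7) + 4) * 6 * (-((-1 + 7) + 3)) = 62208/ 13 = 4785.23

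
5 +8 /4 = 7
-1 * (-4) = 4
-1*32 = -32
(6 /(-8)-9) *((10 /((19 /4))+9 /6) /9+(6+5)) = -50687 /456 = -111.16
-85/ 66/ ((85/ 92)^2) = -4232/ 2805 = -1.51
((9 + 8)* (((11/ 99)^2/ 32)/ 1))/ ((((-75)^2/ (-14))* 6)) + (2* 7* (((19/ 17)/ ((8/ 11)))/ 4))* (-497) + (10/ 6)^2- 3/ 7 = -13901950127911/ 5205060000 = -2670.85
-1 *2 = -2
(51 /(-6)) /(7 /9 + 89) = -153 /1616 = -0.09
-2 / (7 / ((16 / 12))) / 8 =-1 / 21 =-0.05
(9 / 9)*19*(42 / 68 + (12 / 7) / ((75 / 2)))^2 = 295997371 / 35402500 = 8.36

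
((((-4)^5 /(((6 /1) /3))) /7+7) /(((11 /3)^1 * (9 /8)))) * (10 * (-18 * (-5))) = -1111200 /77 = -14431.17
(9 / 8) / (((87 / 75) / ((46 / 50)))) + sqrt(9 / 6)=207 / 232 + sqrt(6) / 2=2.12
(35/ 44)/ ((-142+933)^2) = 5/ 3932852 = 0.00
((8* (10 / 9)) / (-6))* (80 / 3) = -3200 / 81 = -39.51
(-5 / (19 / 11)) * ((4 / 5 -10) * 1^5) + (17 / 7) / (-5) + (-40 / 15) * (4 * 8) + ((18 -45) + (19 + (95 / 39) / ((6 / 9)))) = -3295489 / 51870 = -63.53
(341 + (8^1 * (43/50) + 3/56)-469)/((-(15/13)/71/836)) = 32696386151/5250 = 6227883.08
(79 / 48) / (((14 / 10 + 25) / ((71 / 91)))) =28045 / 576576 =0.05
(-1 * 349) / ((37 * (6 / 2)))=-349 / 111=-3.14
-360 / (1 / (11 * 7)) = -27720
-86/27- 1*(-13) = 265/27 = 9.81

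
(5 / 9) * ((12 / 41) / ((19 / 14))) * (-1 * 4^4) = -71680 / 2337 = -30.67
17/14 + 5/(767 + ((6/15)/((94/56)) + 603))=1372638/1127021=1.22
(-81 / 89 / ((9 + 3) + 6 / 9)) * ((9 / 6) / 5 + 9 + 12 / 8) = -6561 / 8455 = -0.78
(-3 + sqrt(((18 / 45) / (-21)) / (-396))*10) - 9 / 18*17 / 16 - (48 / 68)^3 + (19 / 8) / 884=-3965277 / 1021904 + sqrt(2310) / 693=-3.81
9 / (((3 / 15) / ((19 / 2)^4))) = 5864445 / 16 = 366527.81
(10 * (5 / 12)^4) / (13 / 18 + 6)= 3125 / 69696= 0.04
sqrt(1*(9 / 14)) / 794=3*sqrt(14) / 11116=0.00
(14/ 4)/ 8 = 7/ 16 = 0.44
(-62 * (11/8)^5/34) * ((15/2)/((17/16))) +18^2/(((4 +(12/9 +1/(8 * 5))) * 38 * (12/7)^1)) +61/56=-6200171190949/101232603136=-61.25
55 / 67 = 0.82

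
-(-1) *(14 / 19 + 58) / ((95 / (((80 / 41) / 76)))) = 4464 / 281219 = 0.02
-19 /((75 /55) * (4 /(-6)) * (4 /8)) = 41.80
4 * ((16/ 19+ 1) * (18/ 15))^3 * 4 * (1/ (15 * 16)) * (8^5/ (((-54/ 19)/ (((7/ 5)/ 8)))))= -39337984/ 27075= -1452.93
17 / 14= 1.21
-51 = -51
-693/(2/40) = -13860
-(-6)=6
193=193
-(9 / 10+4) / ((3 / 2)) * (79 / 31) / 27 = -3871 / 12555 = -0.31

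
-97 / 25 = -3.88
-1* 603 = -603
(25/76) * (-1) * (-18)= 225/38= 5.92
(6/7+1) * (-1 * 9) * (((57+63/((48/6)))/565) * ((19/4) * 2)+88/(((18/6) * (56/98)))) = -55447977/63280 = -876.23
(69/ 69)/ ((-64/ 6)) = -3/ 32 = -0.09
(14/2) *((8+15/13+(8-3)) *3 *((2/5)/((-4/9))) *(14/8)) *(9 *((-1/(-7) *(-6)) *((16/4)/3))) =4815.14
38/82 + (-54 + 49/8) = -15551/328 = -47.41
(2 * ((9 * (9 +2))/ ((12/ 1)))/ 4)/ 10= 33/ 80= 0.41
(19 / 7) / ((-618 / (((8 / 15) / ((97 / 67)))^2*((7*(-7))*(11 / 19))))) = 11060896 / 654160725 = 0.02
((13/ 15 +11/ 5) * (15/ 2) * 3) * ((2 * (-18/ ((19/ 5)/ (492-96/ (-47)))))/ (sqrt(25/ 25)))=-288392400/ 893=-322947.82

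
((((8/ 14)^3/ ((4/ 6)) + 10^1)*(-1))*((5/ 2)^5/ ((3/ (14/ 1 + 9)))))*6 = -126715625/ 2744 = -46179.16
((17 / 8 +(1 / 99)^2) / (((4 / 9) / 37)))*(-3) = -6165125 / 11616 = -530.74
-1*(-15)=15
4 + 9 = 13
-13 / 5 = -2.60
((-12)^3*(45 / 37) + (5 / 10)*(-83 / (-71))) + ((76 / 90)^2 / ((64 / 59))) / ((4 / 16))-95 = -2193.41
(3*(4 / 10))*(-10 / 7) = -12 / 7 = -1.71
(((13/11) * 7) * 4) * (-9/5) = -59.56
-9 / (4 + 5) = -1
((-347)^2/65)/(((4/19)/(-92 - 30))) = -1073492.55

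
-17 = -17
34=34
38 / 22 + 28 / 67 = 1581 / 737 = 2.15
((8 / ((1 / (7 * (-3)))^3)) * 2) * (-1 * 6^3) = 32006016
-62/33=-1.88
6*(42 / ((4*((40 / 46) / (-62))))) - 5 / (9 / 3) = -134807 / 30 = -4493.57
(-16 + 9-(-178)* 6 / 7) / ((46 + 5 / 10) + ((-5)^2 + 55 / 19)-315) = -38722 / 64001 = -0.61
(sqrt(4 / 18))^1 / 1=sqrt(2) / 3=0.47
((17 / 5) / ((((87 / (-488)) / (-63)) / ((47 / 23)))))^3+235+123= 548981486283552262058 / 37092620375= 14800288594.70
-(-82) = 82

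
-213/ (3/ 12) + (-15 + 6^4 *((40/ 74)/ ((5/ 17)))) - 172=49685/ 37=1342.84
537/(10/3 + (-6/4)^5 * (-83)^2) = -51552/5021761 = -0.01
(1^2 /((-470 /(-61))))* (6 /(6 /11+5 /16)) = 32208 /35485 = 0.91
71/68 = 1.04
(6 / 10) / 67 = 3 / 335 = 0.01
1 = 1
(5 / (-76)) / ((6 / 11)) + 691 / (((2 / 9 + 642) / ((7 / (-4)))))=-2640331 / 1317840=-2.00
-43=-43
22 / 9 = 2.44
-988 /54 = -494 /27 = -18.30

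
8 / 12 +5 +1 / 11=190 / 33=5.76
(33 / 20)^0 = 1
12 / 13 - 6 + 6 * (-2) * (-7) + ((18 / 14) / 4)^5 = 17658605205 / 223734784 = 78.93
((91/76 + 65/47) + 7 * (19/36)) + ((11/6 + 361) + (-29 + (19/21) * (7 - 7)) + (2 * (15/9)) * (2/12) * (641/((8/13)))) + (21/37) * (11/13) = 9476552191/10308792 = 919.27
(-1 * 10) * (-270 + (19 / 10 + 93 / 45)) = 7981 / 3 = 2660.33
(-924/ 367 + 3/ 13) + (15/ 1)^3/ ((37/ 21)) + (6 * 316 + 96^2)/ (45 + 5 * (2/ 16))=138967979262/ 64432355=2156.80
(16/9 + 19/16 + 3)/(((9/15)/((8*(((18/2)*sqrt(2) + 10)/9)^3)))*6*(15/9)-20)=-978096055/4591346697-61994889*sqrt(2)/1020299266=-0.30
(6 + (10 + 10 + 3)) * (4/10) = 58/5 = 11.60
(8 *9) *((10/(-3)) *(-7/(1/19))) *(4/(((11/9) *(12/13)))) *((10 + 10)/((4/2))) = 12448800/11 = 1131709.09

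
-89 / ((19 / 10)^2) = -8900 / 361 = -24.65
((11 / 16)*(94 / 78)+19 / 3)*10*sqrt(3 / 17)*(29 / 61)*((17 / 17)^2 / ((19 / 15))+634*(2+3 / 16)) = 10513881125*sqrt(51) / 3782976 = 19847.90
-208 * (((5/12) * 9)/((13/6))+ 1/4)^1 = -412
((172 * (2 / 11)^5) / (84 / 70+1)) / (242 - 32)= 2752 / 37202781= 0.00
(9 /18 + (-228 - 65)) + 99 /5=-2727 /10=-272.70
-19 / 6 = -3.17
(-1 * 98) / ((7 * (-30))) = 7 / 15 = 0.47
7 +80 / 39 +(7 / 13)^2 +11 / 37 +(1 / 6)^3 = 13024501 / 1350648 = 9.64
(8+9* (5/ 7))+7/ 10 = 1059/ 70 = 15.13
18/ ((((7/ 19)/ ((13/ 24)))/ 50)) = 18525/ 14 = 1323.21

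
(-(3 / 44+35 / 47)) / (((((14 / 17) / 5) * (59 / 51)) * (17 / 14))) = -428655 / 122012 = -3.51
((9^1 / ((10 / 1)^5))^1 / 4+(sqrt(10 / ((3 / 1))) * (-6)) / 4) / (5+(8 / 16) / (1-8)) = 21 / 4600000-7 * sqrt(30) / 69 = -0.56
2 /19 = 0.11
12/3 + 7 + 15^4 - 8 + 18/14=50629.29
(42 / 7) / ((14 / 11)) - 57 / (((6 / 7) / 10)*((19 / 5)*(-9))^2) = 4.15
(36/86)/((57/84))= 504/817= 0.62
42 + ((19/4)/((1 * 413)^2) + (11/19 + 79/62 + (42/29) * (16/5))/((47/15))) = 24139022347591/547735948732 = 44.07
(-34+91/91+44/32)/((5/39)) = -9867/40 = -246.68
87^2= 7569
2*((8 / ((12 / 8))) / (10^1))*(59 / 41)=944 / 615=1.53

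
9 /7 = 1.29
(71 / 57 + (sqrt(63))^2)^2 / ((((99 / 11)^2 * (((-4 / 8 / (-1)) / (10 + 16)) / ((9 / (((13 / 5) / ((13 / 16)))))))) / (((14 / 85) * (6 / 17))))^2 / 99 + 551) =610776268102 / 81671188419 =7.48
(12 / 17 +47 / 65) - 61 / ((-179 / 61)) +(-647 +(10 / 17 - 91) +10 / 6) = -423397067 / 593385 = -713.53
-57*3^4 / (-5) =4617 / 5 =923.40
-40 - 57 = -97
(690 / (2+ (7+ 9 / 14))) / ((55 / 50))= 6440 / 99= 65.05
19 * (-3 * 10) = -570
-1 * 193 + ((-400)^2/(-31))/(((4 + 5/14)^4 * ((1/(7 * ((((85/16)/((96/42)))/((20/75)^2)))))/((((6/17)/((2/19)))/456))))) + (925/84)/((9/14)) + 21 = -178.96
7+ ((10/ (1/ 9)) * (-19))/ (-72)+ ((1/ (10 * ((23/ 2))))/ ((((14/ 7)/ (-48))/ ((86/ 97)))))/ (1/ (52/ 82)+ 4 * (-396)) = 56451084951/ 1835800660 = 30.75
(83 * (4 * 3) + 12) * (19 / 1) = 19152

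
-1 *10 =-10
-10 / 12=-5 / 6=-0.83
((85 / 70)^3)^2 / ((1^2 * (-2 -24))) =-24137569 / 195767936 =-0.12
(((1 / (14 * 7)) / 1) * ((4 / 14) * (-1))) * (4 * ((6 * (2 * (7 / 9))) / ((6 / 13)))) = -104 / 441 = -0.24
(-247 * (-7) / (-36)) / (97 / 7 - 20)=12103 / 1548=7.82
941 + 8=949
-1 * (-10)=10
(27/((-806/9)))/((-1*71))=243/57226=0.00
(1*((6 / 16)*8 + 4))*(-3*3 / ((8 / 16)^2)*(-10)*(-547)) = -1378440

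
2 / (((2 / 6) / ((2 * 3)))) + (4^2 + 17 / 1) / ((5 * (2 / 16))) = 444 / 5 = 88.80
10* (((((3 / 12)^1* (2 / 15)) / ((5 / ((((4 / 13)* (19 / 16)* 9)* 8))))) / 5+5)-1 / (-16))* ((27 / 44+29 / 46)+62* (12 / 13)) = 20392010283 / 6841120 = 2980.80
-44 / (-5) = 44 / 5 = 8.80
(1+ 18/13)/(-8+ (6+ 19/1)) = 0.14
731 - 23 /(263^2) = 50562516 /69169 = 731.00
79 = 79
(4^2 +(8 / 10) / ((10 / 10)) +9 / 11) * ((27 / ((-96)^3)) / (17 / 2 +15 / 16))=-969 / 17008640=-0.00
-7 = -7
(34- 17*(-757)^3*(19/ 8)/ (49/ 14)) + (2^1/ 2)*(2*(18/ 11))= 1541284635909/ 308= 5004170895.81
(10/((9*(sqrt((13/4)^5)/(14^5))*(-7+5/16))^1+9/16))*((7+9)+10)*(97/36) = 31395377728798720*sqrt(13)/23991593776711227+29880329824234373120/23991593776711227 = 1250.17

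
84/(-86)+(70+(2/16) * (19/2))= 48305/688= 70.21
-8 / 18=-4 / 9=-0.44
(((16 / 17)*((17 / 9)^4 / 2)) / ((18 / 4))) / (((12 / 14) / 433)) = 119130424 / 177147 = 672.49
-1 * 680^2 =-462400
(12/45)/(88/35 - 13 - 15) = -7/669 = -0.01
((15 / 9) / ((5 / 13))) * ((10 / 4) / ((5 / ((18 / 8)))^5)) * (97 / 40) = 24820263 / 51200000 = 0.48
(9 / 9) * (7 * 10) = 70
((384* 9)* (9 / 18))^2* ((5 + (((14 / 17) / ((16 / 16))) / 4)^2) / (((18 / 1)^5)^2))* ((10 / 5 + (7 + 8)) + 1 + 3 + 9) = 19430 / 153586449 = 0.00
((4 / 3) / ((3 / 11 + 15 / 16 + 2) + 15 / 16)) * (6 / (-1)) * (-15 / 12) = 176 / 73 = 2.41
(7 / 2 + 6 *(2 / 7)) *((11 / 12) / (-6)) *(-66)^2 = -97163 / 28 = -3470.11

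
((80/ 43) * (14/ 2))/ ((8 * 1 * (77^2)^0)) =70/ 43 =1.63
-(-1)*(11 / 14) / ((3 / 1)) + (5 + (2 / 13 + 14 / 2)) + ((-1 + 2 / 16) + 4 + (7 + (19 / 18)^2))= 1394885 / 58968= 23.65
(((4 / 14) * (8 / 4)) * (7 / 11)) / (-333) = -4 / 3663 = -0.00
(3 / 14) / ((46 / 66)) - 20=-6341 / 322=-19.69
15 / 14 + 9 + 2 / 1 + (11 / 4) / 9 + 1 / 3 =3203 / 252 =12.71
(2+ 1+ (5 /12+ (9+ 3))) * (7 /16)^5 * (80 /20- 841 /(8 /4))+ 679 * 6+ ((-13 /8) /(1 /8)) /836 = 20886442777441 /5259657216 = 3971.07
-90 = -90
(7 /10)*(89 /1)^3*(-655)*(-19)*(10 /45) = 12282674887 /9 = 1364741654.11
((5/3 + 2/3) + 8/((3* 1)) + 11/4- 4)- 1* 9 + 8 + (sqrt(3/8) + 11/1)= sqrt(6)/4 + 55/4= 14.36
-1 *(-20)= 20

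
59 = 59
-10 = -10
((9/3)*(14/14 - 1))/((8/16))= 0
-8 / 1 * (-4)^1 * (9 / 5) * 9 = 2592 / 5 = 518.40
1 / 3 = 0.33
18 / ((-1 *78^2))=-1 / 338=-0.00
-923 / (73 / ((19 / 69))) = -17537 / 5037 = -3.48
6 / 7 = 0.86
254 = 254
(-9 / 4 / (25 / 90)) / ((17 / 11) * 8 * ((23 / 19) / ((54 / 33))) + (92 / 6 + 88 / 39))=-180063 / 594340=-0.30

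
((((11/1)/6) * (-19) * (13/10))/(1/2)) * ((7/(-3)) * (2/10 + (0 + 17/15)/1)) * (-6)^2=152152/15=10143.47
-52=-52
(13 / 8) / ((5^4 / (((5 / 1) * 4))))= 0.05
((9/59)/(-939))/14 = -0.00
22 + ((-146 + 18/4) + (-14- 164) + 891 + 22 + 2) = 1235/2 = 617.50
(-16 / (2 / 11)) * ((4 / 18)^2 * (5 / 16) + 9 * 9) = -577478 / 81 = -7129.36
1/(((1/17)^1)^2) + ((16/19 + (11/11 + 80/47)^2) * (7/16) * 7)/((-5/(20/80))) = 772946025/2686144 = 287.75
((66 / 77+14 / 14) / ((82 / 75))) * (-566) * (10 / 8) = -1379625 / 1148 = -1201.76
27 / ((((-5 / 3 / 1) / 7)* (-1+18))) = -567 / 85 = -6.67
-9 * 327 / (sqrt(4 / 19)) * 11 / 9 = -3597 * sqrt(19) / 2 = -7839.48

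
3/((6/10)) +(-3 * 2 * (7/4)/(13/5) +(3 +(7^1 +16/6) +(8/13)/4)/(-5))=-125/78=-1.60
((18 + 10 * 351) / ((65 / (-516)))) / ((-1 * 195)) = 606816 / 4225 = 143.63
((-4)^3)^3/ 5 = -262144/ 5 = -52428.80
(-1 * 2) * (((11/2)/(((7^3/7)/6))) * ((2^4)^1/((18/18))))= -1056/49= -21.55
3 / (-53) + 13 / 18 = 635 / 954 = 0.67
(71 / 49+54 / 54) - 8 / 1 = -272 / 49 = -5.55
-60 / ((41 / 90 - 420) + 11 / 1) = 5400 / 36769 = 0.15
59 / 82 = 0.72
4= 4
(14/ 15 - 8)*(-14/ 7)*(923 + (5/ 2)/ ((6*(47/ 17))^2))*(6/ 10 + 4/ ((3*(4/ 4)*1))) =225635825213/ 8946450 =25220.71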